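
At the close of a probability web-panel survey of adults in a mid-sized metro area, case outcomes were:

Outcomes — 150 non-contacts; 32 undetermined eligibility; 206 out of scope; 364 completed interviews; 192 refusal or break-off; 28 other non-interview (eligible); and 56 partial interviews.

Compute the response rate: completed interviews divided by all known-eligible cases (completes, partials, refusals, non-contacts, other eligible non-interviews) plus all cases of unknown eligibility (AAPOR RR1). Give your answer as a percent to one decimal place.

Numerator → 364
Denominator → 364 + 56 + 192 + 150 + 28 + 32 = 822
RR1 = 364 / 822 = 0.4428

44.3%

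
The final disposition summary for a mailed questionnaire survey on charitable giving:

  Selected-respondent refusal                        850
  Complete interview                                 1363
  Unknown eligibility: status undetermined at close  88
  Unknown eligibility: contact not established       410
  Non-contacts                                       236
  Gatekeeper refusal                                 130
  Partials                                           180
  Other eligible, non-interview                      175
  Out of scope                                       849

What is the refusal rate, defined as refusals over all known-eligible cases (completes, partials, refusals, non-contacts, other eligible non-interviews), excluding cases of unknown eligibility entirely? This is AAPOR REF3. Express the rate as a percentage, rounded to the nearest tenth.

33.4%

Refusals = 130 + 850 = 980
Undetermined eligibility = 410 + 88 = 498
Num = 980
Denominator = 1363 + 180 + 980 + 236 + 175 = 2934
REF3 = 980 / 2934 = 0.3340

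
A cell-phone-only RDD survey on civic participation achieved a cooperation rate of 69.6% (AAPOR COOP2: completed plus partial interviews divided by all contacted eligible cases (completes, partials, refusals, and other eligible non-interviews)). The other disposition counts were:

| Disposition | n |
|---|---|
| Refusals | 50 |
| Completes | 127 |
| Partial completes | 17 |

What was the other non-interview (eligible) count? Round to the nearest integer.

13

Top → 127 + 17 = 144
COOP2 = 144 / D = 0.696
D = 144 / 0.696 = 206.9
Other denominator terms total 194
other non-interview (eligible) = 206.9 − 194 ≈ 13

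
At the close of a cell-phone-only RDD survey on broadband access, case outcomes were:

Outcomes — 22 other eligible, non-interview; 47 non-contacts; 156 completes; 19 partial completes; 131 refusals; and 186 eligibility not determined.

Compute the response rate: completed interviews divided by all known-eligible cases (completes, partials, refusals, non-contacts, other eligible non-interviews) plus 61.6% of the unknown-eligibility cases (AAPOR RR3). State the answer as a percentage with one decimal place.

Numerator: 156
Determined eligible: 156 + 19 + 131 + 47 + 22 = 375
e × U: 0.6160 × 186 = 114.58
Denominator: 375 + 114.58 = 489.58
RR3 = 156 / 489.58 = 0.3186

31.9%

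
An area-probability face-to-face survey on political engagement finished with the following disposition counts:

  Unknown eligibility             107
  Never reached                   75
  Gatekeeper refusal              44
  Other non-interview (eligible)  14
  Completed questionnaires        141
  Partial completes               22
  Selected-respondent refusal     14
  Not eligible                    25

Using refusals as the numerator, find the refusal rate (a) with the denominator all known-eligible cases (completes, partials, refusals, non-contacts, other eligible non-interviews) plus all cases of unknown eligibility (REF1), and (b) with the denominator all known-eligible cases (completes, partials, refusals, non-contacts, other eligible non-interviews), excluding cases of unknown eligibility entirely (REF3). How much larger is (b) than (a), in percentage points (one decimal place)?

Refusals = 44 + 14 = 58
Numerator = 58
Denom = 141 + 22 + 58 + 75 + 14 + 107 = 417
REF1 = 58 / 417 = 0.1391
Denom = 141 + 22 + 58 + 75 + 14 = 310
REF3 = 58 / 310 = 0.1871
Difference = 18.71 − 13.91 = 4.80 percentage points

4.8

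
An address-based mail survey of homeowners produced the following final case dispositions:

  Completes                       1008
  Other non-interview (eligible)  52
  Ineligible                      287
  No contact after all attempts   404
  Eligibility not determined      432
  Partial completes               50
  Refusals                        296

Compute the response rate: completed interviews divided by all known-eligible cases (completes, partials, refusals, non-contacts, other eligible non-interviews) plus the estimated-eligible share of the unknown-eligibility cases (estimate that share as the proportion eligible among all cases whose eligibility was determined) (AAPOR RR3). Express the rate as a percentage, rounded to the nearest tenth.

Numerator → 1008
Eligible (known) → 1008 + 50 + 296 + 404 + 52 = 1810
e = 1810 / (1810 + 287) = 1810 / 2097 = 0.8631
Estimated eligible among unknowns → 0.8631 × 432 = 372.86
Denom → 1810 + 372.86 = 2182.86
RR3 = 1008 / 2182.86 = 0.4618

46.2%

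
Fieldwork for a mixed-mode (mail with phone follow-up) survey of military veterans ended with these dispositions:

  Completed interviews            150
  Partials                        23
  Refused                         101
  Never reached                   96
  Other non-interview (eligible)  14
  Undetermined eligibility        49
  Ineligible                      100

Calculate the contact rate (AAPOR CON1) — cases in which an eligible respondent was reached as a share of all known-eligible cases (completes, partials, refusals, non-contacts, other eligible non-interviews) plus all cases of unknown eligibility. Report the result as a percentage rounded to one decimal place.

Top = 150 + 23 + 101 + 14 = 288
Denom = 150 + 23 + 101 + 96 + 14 + 49 = 433
CON1 = 288 / 433 = 0.6651

66.5%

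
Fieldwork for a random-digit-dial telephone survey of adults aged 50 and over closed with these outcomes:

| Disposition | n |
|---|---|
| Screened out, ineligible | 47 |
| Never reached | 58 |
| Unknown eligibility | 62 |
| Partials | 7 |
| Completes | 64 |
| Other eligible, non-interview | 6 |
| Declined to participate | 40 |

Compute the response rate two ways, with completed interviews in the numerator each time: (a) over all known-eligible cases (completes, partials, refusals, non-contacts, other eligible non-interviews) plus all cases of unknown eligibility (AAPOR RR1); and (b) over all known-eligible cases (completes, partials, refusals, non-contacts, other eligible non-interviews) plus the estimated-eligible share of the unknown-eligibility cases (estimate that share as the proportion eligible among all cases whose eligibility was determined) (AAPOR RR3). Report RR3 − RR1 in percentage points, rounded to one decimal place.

1.6

Top: 64
Denom: 64 + 7 + 40 + 58 + 6 + 62 = 237
RR1 = 64 / 237 = 0.2700
Known eligible: 64 + 7 + 40 + 58 + 6 = 175
e = 175 / (175 + 47) = 175 / 222 = 0.7883
Eligible share of unknowns: 0.7883 × 62 = 48.87
Denom: 175 + 48.87 = 223.87
RR3 = 64 / 223.87 = 0.2859
Difference = 28.59 − 27.00 = 1.59 percentage points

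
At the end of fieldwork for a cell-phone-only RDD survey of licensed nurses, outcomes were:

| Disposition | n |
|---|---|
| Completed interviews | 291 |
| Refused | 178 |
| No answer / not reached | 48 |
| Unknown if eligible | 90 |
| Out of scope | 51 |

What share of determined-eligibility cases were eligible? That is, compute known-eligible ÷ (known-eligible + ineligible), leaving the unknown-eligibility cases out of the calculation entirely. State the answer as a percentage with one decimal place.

91.0%

Eligible (known) = 291 + 178 + 48 = 517
e = 517 / (517 + 51) = 517 / 568 = 0.9102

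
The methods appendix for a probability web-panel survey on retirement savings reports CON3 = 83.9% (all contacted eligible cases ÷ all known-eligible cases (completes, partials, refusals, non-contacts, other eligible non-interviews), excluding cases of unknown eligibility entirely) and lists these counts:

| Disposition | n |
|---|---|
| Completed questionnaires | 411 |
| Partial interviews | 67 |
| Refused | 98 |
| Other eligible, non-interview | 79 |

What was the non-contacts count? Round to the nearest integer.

Numerator → 411 + 67 + 98 + 79 = 655
CON3 = 655 / D = 0.839
D = 655 / 0.839 = 780.7
Rest of base = 655
non-contacts = 780.7 − 655 ≈ 126

126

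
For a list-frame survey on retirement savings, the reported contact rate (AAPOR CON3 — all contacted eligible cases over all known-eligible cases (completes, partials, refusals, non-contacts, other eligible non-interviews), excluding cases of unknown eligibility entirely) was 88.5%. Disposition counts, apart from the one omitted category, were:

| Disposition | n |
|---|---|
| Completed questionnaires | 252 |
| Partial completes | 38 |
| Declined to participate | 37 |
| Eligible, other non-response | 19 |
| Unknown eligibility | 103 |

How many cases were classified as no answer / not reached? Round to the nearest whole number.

45

Top = 252 + 38 + 37 + 19 = 346
CON3 = 346 / D = 0.885
D = 346 / 0.885 = 391.0
Other denominator terms total 346
no answer / not reached = 391.0 − 346 ≈ 45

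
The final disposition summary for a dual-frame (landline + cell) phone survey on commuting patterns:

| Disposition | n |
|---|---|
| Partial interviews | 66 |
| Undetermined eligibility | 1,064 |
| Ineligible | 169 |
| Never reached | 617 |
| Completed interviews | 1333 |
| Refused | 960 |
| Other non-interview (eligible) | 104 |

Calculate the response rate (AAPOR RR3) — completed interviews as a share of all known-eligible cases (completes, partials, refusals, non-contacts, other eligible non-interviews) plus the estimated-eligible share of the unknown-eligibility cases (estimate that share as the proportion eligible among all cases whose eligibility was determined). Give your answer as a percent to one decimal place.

32.6%

Num = 1333
Known eligible = 1333 + 66 + 960 + 617 + 104 = 3080
e = 3080 / (3080 + 169) = 3080 / 3249 = 0.9480
Eligible share of unknowns = 0.9480 × 1064 = 1008.67
Base = 3080 + 1008.67 = 4088.67
RR3 = 1333 / 4088.67 = 0.3260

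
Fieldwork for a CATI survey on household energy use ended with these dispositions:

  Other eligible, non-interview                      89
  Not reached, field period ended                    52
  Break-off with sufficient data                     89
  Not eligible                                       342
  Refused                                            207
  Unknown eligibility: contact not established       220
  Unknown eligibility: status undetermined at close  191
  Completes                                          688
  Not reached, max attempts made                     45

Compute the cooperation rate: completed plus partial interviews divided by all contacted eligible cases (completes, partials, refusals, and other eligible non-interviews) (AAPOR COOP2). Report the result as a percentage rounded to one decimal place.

Non-contacts = 52 + 45 = 97
Unknown eligibility = 220 + 191 = 411
Numerator = 688 + 89 = 777
Base = 688 + 89 + 207 + 89 = 1073
COOP2 = 777 / 1073 = 0.7241

72.4%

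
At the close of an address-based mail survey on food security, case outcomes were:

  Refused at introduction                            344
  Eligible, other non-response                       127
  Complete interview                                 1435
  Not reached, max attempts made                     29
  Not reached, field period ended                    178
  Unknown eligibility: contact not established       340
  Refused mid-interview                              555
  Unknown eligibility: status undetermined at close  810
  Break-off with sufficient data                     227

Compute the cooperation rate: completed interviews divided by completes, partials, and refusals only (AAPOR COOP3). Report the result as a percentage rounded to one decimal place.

Declined to participate = 344 + 555 = 899
Non-contacts = 178 + 29 = 207
Undetermined eligibility = 340 + 810 = 1150
Numerator = 1435
Denom = 1435 + 227 + 899 = 2561
COOP3 = 1435 / 2561 = 0.5603

56.0%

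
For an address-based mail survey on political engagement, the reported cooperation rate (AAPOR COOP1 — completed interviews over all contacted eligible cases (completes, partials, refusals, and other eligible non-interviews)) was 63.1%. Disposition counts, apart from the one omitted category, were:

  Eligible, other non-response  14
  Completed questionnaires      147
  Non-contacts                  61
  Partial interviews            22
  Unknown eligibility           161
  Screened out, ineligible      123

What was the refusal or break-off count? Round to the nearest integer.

50

COOP1 = 147 / D = 0.631
D = 147 / 0.631 = 233.0
Other denominator terms total 183
refusal or break-off = 233.0 − 183 ≈ 50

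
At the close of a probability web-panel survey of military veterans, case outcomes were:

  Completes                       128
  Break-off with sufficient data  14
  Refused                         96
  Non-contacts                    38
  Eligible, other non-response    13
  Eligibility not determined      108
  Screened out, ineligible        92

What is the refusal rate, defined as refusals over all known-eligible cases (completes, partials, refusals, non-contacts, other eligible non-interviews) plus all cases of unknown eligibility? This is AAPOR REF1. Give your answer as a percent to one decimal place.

Numerator = 96
Denominator = 128 + 14 + 96 + 38 + 13 + 108 = 397
REF1 = 96 / 397 = 0.2418

24.2%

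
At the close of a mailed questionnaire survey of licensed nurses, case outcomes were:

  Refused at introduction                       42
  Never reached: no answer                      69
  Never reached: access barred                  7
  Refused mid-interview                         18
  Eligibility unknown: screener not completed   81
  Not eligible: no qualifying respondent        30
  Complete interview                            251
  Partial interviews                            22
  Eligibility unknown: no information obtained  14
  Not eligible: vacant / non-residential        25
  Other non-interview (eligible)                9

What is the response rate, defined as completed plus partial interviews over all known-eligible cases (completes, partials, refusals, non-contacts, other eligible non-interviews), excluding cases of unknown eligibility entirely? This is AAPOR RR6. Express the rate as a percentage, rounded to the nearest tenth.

65.3%

Declined to participate = 42 + 18 = 60
Non-contacts = 69 + 7 = 76
Unknown eligibility = 81 + 14 = 95
Ineligible = 30 + 25 = 55
Numerator = 251 + 22 = 273
Base = 251 + 22 + 60 + 76 + 9 = 418
RR6 = 273 / 418 = 0.6531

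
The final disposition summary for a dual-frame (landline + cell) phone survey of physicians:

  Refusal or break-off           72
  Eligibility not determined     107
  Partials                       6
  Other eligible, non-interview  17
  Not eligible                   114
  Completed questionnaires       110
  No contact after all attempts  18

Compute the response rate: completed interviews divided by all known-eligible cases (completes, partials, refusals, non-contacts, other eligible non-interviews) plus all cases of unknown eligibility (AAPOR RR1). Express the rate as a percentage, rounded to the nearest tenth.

Numerator: 110
Denominator: 110 + 6 + 72 + 18 + 17 + 107 = 330
RR1 = 110 / 330 = 0.3333

33.3%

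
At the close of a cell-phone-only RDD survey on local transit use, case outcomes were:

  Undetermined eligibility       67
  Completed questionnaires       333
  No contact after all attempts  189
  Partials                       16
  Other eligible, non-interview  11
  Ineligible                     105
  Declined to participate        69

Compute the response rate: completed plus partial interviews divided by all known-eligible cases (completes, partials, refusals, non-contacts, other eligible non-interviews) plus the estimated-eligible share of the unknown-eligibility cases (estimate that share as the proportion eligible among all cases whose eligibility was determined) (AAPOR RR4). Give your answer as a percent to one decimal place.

51.7%

Num → 333 + 16 = 349
Determined eligible → 333 + 16 + 69 + 189 + 11 = 618
e = 618 / (618 + 105) = 618 / 723 = 0.8548
Estimated eligible among unknowns → 0.8548 × 67 = 57.27
Denominator → 618 + 57.27 = 675.27
RR4 = 349 / 675.27 = 0.5168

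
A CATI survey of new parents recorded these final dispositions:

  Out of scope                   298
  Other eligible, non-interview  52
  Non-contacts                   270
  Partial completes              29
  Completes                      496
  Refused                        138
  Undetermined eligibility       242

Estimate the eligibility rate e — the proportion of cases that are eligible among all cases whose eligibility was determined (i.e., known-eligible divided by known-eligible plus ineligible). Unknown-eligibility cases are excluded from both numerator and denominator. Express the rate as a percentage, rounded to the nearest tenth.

76.8%

Known eligible → 496 + 29 + 138 + 270 + 52 = 985
e = 985 / (985 + 298) = 985 / 1283 = 0.7677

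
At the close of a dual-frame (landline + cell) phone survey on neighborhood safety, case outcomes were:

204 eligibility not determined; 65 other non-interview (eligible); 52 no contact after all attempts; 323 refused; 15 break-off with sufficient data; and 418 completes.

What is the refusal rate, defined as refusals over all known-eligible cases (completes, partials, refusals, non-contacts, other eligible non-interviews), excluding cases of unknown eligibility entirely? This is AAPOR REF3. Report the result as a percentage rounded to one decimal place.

Num = 323
Denom = 418 + 15 + 323 + 52 + 65 = 873
REF3 = 323 / 873 = 0.3700

37.0%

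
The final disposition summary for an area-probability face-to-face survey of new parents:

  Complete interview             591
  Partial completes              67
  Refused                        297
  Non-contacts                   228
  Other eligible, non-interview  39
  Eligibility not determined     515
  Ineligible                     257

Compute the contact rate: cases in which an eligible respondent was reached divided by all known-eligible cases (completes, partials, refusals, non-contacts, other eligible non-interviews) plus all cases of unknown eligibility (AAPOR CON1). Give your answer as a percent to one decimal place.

57.2%

Top = 591 + 67 + 297 + 39 = 994
Denom = 591 + 67 + 297 + 228 + 39 + 515 = 1737
CON1 = 994 / 1737 = 0.5723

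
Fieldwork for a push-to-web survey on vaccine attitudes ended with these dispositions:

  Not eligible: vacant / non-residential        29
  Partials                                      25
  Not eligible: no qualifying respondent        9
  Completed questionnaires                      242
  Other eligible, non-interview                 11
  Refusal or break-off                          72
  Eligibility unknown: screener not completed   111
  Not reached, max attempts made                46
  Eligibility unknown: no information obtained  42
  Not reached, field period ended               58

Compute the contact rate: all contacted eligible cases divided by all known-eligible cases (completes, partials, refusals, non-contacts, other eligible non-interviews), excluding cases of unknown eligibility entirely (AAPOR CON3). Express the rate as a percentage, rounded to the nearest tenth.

77.1%

No answer / not reached = 58 + 46 = 104
Unknown eligibility = 111 + 42 = 153
Not eligible = 9 + 29 = 38
Num = 242 + 25 + 72 + 11 = 350
Base = 242 + 25 + 72 + 104 + 11 = 454
CON3 = 350 / 454 = 0.7709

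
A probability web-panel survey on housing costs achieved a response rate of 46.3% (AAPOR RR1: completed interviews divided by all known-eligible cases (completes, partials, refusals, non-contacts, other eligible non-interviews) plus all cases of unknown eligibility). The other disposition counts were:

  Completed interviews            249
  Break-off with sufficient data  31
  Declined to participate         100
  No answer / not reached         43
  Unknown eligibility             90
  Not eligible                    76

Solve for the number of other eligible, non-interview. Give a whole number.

25

RR1 = 249 / D = 0.463
D = 249 / 0.463 = 537.8
Other denominator terms total 513
other eligible, non-interview = 537.8 − 513 ≈ 25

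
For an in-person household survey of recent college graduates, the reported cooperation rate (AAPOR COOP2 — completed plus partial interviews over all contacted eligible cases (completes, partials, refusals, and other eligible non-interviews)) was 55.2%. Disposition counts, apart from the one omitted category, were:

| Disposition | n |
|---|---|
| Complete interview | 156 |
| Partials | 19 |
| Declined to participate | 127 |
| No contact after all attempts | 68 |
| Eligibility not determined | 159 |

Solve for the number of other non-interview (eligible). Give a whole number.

15

Num: 156 + 19 = 175
COOP2 = 175 / D = 0.552
D = 175 / 0.552 = 317.0
Remaining denominator categories sum to 302
other non-interview (eligible) = 317.0 − 302 ≈ 15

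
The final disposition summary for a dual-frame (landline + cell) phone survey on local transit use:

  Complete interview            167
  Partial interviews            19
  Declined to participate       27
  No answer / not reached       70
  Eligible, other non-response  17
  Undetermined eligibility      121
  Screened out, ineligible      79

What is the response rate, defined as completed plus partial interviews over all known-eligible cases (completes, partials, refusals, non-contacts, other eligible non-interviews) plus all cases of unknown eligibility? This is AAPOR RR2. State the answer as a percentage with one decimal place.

Numerator = 167 + 19 = 186
Denom = 167 + 19 + 27 + 70 + 17 + 121 = 421
RR2 = 186 / 421 = 0.4418

44.2%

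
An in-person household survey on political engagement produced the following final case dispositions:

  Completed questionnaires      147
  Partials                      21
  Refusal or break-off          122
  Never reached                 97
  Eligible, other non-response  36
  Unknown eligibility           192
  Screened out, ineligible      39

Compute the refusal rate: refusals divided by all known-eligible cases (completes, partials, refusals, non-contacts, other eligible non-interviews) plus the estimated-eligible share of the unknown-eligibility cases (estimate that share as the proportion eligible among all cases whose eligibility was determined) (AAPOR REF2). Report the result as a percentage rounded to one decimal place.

20.4%

Top: 122
Eligible (known): 147 + 21 + 122 + 97 + 36 = 423
e = 423 / (423 + 39) = 423 / 462 = 0.9156
Estimated eligible among unknowns: 0.9156 × 192 = 175.80
Denominator: 423 + 175.80 = 598.80
REF2 = 122 / 598.80 = 0.2037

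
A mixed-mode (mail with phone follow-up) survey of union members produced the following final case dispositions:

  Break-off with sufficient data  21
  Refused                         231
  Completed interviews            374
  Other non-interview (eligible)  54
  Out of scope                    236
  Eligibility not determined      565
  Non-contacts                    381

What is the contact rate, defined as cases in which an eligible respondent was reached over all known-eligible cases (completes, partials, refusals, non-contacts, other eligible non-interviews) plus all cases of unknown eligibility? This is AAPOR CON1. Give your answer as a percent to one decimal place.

41.8%

Num = 374 + 21 + 231 + 54 = 680
Denom = 374 + 21 + 231 + 381 + 54 + 565 = 1626
CON1 = 680 / 1626 = 0.4182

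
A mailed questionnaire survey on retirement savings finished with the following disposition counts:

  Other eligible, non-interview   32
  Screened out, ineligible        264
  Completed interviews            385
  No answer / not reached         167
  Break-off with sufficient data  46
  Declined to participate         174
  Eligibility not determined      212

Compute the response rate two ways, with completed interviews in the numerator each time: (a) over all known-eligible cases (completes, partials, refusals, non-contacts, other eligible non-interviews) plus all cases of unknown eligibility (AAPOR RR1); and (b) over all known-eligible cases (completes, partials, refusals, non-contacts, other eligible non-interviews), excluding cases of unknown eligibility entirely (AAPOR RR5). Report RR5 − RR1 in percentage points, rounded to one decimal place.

10.0

Top: 385
Denom: 385 + 46 + 174 + 167 + 32 + 212 = 1016
RR1 = 385 / 1016 = 0.3789
Denom: 385 + 46 + 174 + 167 + 32 = 804
RR5 = 385 / 804 = 0.4789
Difference = 47.89 − 37.89 = 10.00 percentage points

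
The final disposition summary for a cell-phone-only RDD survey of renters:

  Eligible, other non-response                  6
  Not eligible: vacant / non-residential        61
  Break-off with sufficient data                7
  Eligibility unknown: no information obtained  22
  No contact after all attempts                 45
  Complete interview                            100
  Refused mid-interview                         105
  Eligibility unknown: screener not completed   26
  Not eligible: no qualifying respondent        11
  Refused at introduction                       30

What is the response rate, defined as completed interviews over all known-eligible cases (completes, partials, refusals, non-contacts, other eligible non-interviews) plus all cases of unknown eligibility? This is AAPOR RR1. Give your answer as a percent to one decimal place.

Refused = 30 + 105 = 135
Eligibility not determined = 26 + 22 = 48
Ineligible = 11 + 61 = 72
Top = 100
Base = 100 + 7 + 135 + 45 + 6 + 48 = 341
RR1 = 100 / 341 = 0.2933

29.3%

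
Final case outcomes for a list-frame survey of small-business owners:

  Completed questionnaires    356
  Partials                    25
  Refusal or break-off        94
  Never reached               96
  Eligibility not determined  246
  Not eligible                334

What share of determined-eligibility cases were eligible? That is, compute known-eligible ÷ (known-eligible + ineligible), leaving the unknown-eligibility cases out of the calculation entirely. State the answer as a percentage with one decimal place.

Known eligible = 356 + 25 + 94 + 96 = 571
e = 571 / (571 + 334) = 571 / 905 = 0.6309

63.1%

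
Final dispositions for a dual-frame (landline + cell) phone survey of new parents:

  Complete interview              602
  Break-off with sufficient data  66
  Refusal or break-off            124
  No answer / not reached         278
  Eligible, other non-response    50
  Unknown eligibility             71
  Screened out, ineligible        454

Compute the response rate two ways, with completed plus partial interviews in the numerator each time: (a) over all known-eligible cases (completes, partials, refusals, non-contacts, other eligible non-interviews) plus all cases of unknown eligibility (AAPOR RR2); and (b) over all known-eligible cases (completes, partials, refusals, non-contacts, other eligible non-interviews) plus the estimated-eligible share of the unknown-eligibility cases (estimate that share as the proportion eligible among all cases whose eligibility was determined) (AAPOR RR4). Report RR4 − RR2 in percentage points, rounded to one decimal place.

Num → 602 + 66 = 668
Denominator → 602 + 66 + 124 + 278 + 50 + 71 = 1191
RR2 = 668 / 1191 = 0.5609
Eligible (known) → 602 + 66 + 124 + 278 + 50 = 1120
e = 1120 / (1120 + 454) = 1120 / 1574 = 0.7116
Eligible share of unknowns → 0.7116 × 71 = 50.52
Denominator → 1120 + 50.52 = 1170.52
RR4 = 668 / 1170.52 = 0.5707
Difference = 57.07 − 56.09 = 0.98 percentage points

1.0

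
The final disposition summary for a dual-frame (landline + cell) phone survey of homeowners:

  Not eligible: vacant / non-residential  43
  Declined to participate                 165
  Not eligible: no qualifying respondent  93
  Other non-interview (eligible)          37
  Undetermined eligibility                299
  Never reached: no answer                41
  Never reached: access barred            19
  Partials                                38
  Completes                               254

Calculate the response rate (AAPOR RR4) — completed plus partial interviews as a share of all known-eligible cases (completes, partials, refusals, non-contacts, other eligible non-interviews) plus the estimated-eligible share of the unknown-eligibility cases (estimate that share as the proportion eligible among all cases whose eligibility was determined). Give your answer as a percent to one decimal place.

36.8%

No answer / not reached = 41 + 19 = 60
Out of scope = 93 + 43 = 136
Top → 254 + 38 = 292
Determined eligible → 254 + 38 + 165 + 60 + 37 = 554
e = 554 / (554 + 136) = 554 / 690 = 0.8029
Estimated eligible among unknowns → 0.8029 × 299 = 240.07
Denominator → 554 + 240.07 = 794.07
RR4 = 292 / 794.07 = 0.3677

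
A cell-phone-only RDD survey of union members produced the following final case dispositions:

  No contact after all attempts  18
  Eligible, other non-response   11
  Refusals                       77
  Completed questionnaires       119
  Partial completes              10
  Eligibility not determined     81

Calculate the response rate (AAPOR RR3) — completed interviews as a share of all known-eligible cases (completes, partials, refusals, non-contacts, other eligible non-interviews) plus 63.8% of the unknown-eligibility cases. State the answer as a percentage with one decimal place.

41.5%

Top = 119
Eligible (known) = 119 + 10 + 77 + 18 + 11 = 235
e × U = 0.6380 × 81 = 51.68
Denom = 235 + 51.68 = 286.68
RR3 = 119 / 286.68 = 0.4151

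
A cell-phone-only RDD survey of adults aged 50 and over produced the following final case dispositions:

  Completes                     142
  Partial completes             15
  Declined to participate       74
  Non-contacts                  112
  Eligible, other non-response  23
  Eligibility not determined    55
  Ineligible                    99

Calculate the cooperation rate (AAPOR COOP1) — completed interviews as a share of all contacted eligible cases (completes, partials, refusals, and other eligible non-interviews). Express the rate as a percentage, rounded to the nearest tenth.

55.9%

Num: 142
Denominator: 142 + 15 + 74 + 23 = 254
COOP1 = 142 / 254 = 0.5591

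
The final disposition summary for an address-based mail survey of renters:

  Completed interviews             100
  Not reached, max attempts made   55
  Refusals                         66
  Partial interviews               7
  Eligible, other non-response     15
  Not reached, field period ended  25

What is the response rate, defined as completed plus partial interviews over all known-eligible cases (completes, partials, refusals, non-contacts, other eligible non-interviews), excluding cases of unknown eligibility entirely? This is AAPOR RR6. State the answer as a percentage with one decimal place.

No contact after all attempts = 25 + 55 = 80
Top = 100 + 7 = 107
Base = 100 + 7 + 66 + 80 + 15 = 268
RR6 = 107 / 268 = 0.3993

39.9%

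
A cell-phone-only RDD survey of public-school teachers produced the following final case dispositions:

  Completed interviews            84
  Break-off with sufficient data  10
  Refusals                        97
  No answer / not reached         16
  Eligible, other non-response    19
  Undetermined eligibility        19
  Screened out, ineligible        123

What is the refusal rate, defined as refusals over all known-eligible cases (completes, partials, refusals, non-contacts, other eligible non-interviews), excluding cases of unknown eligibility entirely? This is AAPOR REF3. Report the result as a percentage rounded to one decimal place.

42.9%

Num = 97
Base = 84 + 10 + 97 + 16 + 19 = 226
REF3 = 97 / 226 = 0.4292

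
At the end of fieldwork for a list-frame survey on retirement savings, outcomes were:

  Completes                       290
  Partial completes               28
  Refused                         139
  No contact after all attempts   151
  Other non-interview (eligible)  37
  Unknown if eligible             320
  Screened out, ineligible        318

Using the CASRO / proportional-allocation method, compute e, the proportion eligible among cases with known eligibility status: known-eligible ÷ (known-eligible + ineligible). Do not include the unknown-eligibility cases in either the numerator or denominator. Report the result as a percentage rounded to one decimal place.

67.0%

Determined eligible → 290 + 28 + 139 + 151 + 37 = 645
e = 645 / (645 + 318) = 645 / 963 = 0.6698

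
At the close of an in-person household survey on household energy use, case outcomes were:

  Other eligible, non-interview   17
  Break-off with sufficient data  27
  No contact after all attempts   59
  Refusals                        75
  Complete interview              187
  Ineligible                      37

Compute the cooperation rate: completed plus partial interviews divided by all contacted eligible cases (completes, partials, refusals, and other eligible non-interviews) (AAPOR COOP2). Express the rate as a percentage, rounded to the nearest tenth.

69.9%

Num: 187 + 27 = 214
Denominator: 187 + 27 + 75 + 17 = 306
COOP2 = 214 / 306 = 0.6993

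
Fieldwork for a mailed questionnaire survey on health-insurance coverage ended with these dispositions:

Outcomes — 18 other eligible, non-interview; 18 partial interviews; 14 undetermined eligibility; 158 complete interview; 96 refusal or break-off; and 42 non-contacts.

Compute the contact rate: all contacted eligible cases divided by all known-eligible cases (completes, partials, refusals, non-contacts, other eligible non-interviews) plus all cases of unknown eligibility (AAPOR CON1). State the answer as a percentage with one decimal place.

Numerator = 158 + 18 + 96 + 18 = 290
Base = 158 + 18 + 96 + 42 + 18 + 14 = 346
CON1 = 290 / 346 = 0.8382

83.8%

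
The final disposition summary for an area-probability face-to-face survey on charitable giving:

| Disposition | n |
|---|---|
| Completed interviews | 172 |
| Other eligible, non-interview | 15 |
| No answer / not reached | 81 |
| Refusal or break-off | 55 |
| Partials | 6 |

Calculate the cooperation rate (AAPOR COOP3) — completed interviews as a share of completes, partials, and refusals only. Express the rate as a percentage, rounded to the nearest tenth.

Num → 172
Denominator → 172 + 6 + 55 = 233
COOP3 = 172 / 233 = 0.7382

73.8%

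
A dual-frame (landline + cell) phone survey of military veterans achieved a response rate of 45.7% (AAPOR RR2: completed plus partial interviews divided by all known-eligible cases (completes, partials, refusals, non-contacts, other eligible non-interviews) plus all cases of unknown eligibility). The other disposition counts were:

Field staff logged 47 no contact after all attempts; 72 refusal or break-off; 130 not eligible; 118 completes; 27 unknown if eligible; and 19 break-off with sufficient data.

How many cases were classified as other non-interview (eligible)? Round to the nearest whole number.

17

Numerator = 118 + 19 = 137
RR2 = 137 / D = 0.457
D = 137 / 0.457 = 299.8
Other denominator terms total 283
other non-interview (eligible) = 299.8 − 283 ≈ 17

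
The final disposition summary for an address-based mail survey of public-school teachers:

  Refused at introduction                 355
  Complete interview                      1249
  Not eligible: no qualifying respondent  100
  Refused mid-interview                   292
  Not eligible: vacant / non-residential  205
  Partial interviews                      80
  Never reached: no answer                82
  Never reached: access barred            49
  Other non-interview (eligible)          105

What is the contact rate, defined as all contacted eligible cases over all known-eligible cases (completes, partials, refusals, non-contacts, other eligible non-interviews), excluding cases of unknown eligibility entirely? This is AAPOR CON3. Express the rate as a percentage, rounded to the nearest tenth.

94.1%

Refusal or break-off = 355 + 292 = 647
No contact after all attempts = 82 + 49 = 131
Screened out, ineligible = 100 + 205 = 305
Numerator: 1249 + 80 + 647 + 105 = 2081
Denominator: 1249 + 80 + 647 + 131 + 105 = 2212
CON3 = 2081 / 2212 = 0.9408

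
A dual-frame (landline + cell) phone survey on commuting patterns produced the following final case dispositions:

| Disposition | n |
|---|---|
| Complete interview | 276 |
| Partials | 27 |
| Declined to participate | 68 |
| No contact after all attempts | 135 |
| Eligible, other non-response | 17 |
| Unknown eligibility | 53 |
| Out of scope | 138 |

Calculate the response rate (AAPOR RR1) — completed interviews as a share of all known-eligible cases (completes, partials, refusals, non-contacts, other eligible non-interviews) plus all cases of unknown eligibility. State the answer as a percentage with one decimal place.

Top → 276
Base → 276 + 27 + 68 + 135 + 17 + 53 = 576
RR1 = 276 / 576 = 0.4792

47.9%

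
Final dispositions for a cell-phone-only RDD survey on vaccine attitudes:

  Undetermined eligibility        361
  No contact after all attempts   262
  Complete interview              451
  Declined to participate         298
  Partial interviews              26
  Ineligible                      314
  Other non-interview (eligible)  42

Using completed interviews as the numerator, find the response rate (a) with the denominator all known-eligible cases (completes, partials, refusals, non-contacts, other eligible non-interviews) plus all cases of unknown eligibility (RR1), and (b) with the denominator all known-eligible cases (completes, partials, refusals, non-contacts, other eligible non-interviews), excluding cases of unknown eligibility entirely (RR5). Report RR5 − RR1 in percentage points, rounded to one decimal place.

10.5

Top: 451
Base: 451 + 26 + 298 + 262 + 42 + 361 = 1440
RR1 = 451 / 1440 = 0.3132
Base: 451 + 26 + 298 + 262 + 42 = 1079
RR5 = 451 / 1079 = 0.4180
Difference = 41.80 − 31.32 = 10.48 percentage points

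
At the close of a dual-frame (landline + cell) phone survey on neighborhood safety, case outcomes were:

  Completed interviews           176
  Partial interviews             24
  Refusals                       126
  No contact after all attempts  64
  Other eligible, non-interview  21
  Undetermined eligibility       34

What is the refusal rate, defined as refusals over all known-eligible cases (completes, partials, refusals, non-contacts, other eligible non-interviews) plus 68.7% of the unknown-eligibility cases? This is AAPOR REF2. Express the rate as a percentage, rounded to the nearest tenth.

Num: 126
Eligible (known): 176 + 24 + 126 + 64 + 21 = 411
Estimated eligible among unknowns: 0.6870 × 34 = 23.36
Denom: 411 + 23.36 = 434.36
REF2 = 126 / 434.36 = 0.2901

29.0%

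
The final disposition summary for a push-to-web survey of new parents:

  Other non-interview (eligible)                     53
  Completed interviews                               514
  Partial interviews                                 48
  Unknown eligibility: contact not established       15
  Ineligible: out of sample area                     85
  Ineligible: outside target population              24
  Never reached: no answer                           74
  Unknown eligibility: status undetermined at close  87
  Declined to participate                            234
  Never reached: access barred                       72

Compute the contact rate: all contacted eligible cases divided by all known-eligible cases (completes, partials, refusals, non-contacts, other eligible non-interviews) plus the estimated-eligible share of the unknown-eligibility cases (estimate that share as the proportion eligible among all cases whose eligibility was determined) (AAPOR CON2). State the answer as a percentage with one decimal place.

78.1%

No contact after all attempts = 74 + 72 = 146
Undetermined eligibility = 15 + 87 = 102
Out of scope = 24 + 85 = 109
Numerator → 514 + 48 + 234 + 53 = 849
Determined eligible → 514 + 48 + 234 + 146 + 53 = 995
e = 995 / (995 + 109) = 995 / 1104 = 0.9013
Estimated eligible among unknowns → 0.9013 × 102 = 91.93
Base → 995 + 91.93 = 1086.93
CON2 = 849 / 1086.93 = 0.7811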